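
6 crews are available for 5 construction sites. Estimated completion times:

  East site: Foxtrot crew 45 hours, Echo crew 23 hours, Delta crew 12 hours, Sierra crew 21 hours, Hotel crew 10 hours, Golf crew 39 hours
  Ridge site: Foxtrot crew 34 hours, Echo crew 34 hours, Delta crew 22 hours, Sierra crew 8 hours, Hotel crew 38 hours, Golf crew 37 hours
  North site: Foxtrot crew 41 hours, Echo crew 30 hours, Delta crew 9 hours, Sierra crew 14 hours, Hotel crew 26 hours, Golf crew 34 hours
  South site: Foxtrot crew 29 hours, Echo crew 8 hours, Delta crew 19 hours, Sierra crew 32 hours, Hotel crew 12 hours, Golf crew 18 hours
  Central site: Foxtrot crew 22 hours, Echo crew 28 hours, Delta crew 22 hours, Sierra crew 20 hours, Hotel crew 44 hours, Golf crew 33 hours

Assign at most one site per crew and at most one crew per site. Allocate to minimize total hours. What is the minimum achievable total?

This is a one-to-one assignment (minimum-cost bipartite matching).
Optimal: Hotel crew→East site (10 hours), Sierra crew→Ridge site (8 hours), Delta crew→North site (9 hours), Echo crew→South site (8 hours), Foxtrot crew→Central site (22 hours) — total 10+8+9+8+22 = 57 hours.

Minimum total: 57 hours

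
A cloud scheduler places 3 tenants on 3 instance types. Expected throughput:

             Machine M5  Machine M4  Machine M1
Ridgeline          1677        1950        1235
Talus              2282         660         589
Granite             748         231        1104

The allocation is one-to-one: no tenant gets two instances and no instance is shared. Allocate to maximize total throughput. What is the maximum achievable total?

Optimal: Ridgeline→Machine M4 (1950 ops/s), Talus→Machine M5 (2282 ops/s), Granite→Machine M1 (1104 ops/s) — total 1950+2282+1104 = 5336 ops/s.
Next-best assignment: Ridgeline→Machine M1, Talus→Machine M5, Granite→Machine M4 = 3748 ops/s.
Swapping Ridgeline↔Granite (Ridgeline→Machine M1 1235 ops/s, Granite→Machine M4 231 ops/s) loses 1588.
No other one-to-one assignment exceeds 5336 ops/s.

Max total: 5336 ops/s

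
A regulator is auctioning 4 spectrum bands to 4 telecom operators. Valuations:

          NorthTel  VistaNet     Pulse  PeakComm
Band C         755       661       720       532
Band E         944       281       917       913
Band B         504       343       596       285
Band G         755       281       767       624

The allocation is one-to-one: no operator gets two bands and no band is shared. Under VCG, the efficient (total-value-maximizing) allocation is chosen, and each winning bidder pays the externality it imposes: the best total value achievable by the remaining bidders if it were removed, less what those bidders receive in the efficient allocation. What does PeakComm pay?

Efficient allocation: NorthTel→Band G ($755M), VistaNet→Band C ($661M), Pulse→Band B ($596M), PeakComm→Band E ($913M); total welfare W = $2925M.
PeakComm receives Band E at value $913M, so the others get W − 913 = $2012M.
Without PeakComm: best allocation of the remaining 3 bidders over all 4 bands is NorthTel→Band E ($944M), VistaNet→Band C ($661M), Pulse→Band G ($767M), total $2372M.
VCG payment = (others' best without PeakComm) − (others' welfare with PeakComm) = 2372 − 2012 = $360M.

PeakComm pays $360M.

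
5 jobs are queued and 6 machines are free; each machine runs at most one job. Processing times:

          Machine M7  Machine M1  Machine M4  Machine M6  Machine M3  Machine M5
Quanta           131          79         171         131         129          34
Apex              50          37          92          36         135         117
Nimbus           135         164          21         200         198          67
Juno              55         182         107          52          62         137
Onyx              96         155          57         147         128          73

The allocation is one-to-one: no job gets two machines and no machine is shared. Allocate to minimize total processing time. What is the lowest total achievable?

Treat this as an assignment problem: match each job to one machine.
Optimal: Quanta→Machine M5 (34 min), Apex→Machine M1 (37 min), Nimbus→Machine M4 (21 min), Juno→Machine M6 (52 min), Onyx→Machine M7 (96 min) — total 34+37+21+52+96 = 240 min.
Row-greedy (each job in turn takes its cheapest remaining machine) gives 274 min, worse by 34.
Next-best assignment: Quanta→Machine M5, Apex→Machine M6, Nimbus→Machine M4, Juno→Machine M3, Onyx→Machine M7 = 249 min.
No other one-to-one assignment undercuts 240 min.

Minimum total: 240 min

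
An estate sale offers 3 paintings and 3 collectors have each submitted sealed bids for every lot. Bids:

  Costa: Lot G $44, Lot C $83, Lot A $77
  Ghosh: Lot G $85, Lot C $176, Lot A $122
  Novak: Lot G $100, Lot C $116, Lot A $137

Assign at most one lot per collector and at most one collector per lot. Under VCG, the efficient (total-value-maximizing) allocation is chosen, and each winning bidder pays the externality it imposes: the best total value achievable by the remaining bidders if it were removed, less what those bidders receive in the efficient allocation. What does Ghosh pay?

Ghosh pays $39.

Efficient allocation: Costa→Lot G ($44), Ghosh→Lot C ($176), Novak→Lot A ($137); total welfare W = $357.
Ghosh receives Lot C at value $176, so the others get W − 176 = $181.
Without Ghosh: best allocation of the remaining 2 bidders over all 3 lots is Costa→Lot C ($83), Novak→Lot A ($137), total $220.
VCG payment = (others' best without Ghosh) − (others' welfare with Ghosh) = 220 − 181 = $39.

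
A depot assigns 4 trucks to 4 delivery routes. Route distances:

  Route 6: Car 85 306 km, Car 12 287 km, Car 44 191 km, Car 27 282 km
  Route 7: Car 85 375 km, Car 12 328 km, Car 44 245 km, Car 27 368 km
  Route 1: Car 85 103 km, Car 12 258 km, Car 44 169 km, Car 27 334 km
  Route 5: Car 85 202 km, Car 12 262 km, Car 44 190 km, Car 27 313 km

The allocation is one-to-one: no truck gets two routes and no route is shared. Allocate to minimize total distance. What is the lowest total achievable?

Minimum total: 892 km

Optimal: Car 85→Route 1 (103 km), Car 12→Route 5 (262 km), Car 44→Route 7 (245 km), Car 27→Route 6 (282 km) — total 103+262+245+282 = 892 km.
Min-entry greedy (repeatedly take the single cheapest remaining cell) gives 903 km, worse by 11.
Swapping Car 85↔Car 27 (Car 85→Route 6 306 km, Car 27→Route 1 334 km) adds 255.
Checked against all permutations: 892 km is optimal.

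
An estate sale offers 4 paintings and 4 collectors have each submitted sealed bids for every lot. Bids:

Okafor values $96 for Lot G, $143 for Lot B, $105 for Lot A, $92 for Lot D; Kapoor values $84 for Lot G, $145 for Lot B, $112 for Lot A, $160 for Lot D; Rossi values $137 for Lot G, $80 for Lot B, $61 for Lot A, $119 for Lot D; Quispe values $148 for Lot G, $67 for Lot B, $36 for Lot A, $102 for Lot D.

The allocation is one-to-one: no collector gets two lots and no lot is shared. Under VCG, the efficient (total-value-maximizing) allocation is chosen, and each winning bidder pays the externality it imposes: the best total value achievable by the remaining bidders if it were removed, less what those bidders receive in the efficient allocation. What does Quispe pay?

Quispe pays $66.

Efficient allocation: Okafor→Lot B ($143), Kapoor→Lot A ($112), Rossi→Lot D ($119), Quispe→Lot G ($148); total welfare W = $522.
Quispe receives Lot G at value $148, so the others get W − 148 = $374.
Without Quispe: best allocation of the remaining 3 bidders over all 4 lots is Okafor→Lot B ($143), Kapoor→Lot D ($160), Rossi→Lot G ($137), total $440.
VCG payment = (others' best without Quispe) − (others' welfare with Quispe) = 440 − 374 = $66.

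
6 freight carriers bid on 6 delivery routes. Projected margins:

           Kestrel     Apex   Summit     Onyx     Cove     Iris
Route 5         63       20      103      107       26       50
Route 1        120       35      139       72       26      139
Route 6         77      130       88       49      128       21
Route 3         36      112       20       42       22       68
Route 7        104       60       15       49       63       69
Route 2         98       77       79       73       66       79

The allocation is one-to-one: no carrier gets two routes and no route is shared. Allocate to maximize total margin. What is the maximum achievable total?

This is a one-to-one assignment (maximum-weight bipartite matching).
Optimal: Kestrel→Route 7 ($104k), Apex→Route 3 ($112k), Summit→Route 1 ($139k), Onyx→Route 5 ($107k), Cove→Route 6 ($128k), Iris→Route 2 ($79k) — total 104+112+139+107+128+79 = $669k.
Max-entry greedy (repeatedly take the single best remaining cell) gives $581k, worse by 88.
Checked against all permutations: $669k is optimal.

Max total: $669k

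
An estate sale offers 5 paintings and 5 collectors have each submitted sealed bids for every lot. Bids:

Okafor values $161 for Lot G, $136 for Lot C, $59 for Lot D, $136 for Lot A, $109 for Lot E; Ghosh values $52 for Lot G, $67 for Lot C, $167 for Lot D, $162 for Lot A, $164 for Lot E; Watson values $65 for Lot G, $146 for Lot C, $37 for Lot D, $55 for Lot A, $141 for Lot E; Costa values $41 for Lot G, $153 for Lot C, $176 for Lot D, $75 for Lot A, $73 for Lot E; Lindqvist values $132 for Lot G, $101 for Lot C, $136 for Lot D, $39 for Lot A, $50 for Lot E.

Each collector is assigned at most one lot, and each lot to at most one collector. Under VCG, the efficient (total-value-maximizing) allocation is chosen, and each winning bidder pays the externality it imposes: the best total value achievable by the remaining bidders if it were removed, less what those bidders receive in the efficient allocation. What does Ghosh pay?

Efficient allocation: Okafor→Lot A ($136), Ghosh→Lot E ($164), Watson→Lot C ($146), Costa→Lot D ($176), Lindqvist→Lot G ($132); total welfare W = $754.
Ghosh receives Lot E at value $164, so the others get W − 164 = $590.
Without Ghosh: best allocation of the remaining 4 bidders over all 5 lots is Okafor→Lot G ($161), Watson→Lot E ($141), Costa→Lot C ($153), Lindqvist→Lot D ($136), total $591.
VCG payment = (others' best without Ghosh) − (others' welfare with Ghosh) = 591 − 590 = $1.

Ghosh pays $1.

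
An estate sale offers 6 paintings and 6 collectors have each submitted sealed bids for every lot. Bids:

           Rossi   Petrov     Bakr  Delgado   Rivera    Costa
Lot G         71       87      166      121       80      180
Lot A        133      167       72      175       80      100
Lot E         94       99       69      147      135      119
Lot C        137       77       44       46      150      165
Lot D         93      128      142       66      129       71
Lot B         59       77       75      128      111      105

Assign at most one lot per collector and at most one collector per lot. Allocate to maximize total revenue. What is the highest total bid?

Maximum total: $889

Optimal: Rossi→Lot C ($137), Petrov→Lot A ($167), Bakr→Lot D ($142), Delgado→Lot B ($128), Rivera→Lot E ($135), Costa→Lot G ($180) — total 137+167+142+128+135+180 = $889.
Next-best assignment: Rossi→Lot C, Petrov→Lot A, Bakr→Lot D, Delgado→Lot E, Rivera→Lot B, Costa→Lot G = $884.
No other one-to-one assignment exceeds $889.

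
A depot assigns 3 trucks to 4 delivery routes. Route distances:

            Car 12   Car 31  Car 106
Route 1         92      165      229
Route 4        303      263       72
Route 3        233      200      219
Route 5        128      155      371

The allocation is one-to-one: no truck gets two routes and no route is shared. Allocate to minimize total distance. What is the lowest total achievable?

Optimal: Car 12→Route 1 (92 km), Car 31→Route 5 (155 km), Car 106→Route 4 (72 km) — total 92+155+72 = 319 km.
Column-greedy (each route in turn goes to its cheapest remaining truck) gives 364 km, worse by 45.
Next-best assignment: Car 12→Route 1, Car 31→Route 3, Car 106→Route 4 = 364 km.
Swapping Car 106↔Car 31 (Car 106→Route 5 371 km, Car 31→Route 4 263 km) adds 407.
Checked against all permutations: 319 km is optimal.

Min total: 319 km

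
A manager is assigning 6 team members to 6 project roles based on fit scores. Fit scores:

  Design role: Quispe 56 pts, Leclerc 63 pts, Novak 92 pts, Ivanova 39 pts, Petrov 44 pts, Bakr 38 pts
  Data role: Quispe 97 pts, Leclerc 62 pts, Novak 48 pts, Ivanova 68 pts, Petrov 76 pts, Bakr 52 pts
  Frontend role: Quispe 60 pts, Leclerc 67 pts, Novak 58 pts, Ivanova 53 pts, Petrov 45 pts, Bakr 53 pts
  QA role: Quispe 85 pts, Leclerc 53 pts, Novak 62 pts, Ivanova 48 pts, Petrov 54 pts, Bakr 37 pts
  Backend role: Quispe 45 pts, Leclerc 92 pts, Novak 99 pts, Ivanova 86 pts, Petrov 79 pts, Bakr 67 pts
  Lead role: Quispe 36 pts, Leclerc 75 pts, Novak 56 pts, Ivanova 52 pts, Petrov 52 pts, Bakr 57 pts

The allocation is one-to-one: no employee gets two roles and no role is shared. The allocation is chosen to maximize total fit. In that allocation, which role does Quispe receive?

Quispe receives QA role.

Treat this as an assignment problem: match each employee to one role.
Optimal: Quispe→QA role (85 pts), Leclerc→Lead role (75 pts), Novak→Design role (92 pts), Ivanova→Backend role (86 pts), Petrov→Data role (76 pts), Bakr→Frontend role (53 pts) — total 85+75+92+86+76+53 = 467 pts.
Next-best assignment: Quispe→QA role, Leclerc→Frontend role, Novak→Design role, Ivanova→Backend role, Petrov→Data role, Bakr→Lead role = 463 pts.
Swapping Petrov↔Bakr (Petrov→Frontend role 45 pts, Bakr→Data role 52 pts) loses 32.
No other one-to-one assignment exceeds 467 pts.
Quispe's own top role is Data role (97 pts), but forcing Quispe→Data role and reassigning the rest optimally gives only 457 pts — worse by 10.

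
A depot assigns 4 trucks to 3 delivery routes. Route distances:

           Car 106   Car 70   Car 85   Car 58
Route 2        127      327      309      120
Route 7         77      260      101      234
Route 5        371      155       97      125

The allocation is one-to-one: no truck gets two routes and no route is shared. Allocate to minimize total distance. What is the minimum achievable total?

Min total: 294 km

Optimal: Car 58→Route 2 (120 km), Car 106→Route 7 (77 km), Car 85→Route 5 (97 km) — total 120+77+97 = 294 km.
Row-greedy (each truck in turn takes its cheapest remaining route) gives 541 km, worse by 247.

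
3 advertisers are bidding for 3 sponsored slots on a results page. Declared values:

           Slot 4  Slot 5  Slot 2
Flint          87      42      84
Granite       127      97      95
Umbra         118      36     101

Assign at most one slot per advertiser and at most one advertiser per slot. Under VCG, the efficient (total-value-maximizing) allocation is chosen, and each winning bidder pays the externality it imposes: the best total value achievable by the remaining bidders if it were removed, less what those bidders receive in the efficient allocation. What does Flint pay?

Efficient allocation: Flint→Slot 2 ($84), Granite→Slot 5 ($97), Umbra→Slot 4 ($118); total welfare W = $299.
Flint receives Slot 2 at value $84, so the others get W − 84 = $215.
Without Flint: best allocation of the remaining 2 bidders over all 3 slots is Granite→Slot 4 ($127), Umbra→Slot 2 ($101), total $228.
VCG payment = (others' best without Flint) − (others' welfare with Flint) = 228 − 215 = $13.

Flint pays $13.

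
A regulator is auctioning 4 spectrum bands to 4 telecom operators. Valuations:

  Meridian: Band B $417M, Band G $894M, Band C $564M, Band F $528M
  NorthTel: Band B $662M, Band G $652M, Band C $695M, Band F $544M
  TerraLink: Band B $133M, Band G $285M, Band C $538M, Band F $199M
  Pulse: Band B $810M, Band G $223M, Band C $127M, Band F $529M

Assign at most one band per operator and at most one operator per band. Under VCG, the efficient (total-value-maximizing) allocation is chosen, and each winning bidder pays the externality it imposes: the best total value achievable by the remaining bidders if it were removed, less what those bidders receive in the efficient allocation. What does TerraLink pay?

Efficient allocation: Meridian→Band G ($894M), NorthTel→Band F ($544M), TerraLink→Band C ($538M), Pulse→Band B ($810M); total welfare W = $2786M.
TerraLink receives Band C at value $538M, so the others get W − 538 = $2248M.
Without TerraLink: best allocation of the remaining 3 bidders over all 4 bands is Meridian→Band G ($894M), NorthTel→Band C ($695M), Pulse→Band B ($810M), total $2399M.
VCG payment = (others' best without TerraLink) − (others' welfare with TerraLink) = 2399 − 2248 = $151M.

TerraLink pays $151M.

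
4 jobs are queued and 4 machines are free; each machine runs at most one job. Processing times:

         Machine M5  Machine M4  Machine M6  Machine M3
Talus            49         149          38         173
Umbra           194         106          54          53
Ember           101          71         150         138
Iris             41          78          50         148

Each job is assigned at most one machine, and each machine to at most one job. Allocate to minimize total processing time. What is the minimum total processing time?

Min total: 203 min

Optimal: Talus→Machine M6 (38 min), Umbra→Machine M3 (53 min), Ember→Machine M4 (71 min), Iris→Machine M5 (41 min) — total 38+53+71+41 = 203 min.
Next-best assignment: Talus→Machine M5, Umbra→Machine M3, Ember→Machine M4, Iris→Machine M6 = 223 min.
Swapping Iris↔Talus (Iris→Machine M6 50 min, Talus→Machine M5 49 min) adds 20.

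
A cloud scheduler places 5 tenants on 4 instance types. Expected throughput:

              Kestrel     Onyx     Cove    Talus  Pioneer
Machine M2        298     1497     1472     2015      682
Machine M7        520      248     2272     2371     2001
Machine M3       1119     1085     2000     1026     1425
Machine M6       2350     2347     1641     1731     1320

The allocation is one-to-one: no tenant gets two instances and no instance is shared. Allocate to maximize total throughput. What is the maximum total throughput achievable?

This is a one-to-one assignment (maximum-weight bipartite matching).
Optimal: Talus→Machine M2 (2015 ops/s), Pioneer→Machine M7 (2001 ops/s), Cove→Machine M3 (2000 ops/s), Kestrel→Machine M6 (2350 ops/s) — total 2015+2001+2000+2350 = 8366 ops/s.
Row-greedy (each tenant in turn takes its best remaining instance) gives 7145 ops/s, worse by 1221.

Maximum total: 8366 ops/s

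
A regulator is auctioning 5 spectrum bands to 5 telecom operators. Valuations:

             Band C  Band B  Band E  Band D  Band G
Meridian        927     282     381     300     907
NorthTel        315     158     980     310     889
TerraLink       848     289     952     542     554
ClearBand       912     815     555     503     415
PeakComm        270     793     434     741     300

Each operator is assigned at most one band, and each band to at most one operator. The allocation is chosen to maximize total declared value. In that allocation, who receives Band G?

Optimal: Meridian→Band C ($927M), NorthTel→Band G ($889M), TerraLink→Band E ($952M), ClearBand→Band B ($815M), PeakComm→Band D ($741M) — total 927+889+952+815+741 = $4324M.
Row-greedy (each operator in turn takes its best remaining band) gives $4017M, worse by 307.
Checked against all permutations: $4324M is optimal.
NorthTel's own top band is Band E ($980M), but forcing NorthTel→Band E and reassigning the rest optimally gives only $4291M — worse by 33.

NorthTel receives Band G.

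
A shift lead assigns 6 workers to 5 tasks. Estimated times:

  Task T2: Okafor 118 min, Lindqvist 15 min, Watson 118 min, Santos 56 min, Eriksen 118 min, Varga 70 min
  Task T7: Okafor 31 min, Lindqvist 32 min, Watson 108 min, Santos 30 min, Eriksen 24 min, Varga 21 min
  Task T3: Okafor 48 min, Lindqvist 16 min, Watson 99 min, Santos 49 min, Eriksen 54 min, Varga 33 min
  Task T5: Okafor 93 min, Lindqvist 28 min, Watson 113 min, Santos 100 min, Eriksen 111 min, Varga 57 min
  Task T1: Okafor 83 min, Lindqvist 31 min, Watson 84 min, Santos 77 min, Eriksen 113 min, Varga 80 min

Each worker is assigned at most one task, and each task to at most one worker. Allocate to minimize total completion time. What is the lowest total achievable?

Optimal: Santos→Task T2 (56 min), Eriksen→Task T7 (24 min), Okafor→Task T3 (48 min), Varga→Task T5 (57 min), Lindqvist→Task T1 (31 min) — total 56+24+48+57+31 = 216 min.
Row-greedy (each worker in turn takes its cheapest remaining task) gives 290 min, worse by 74.
Every other assignment is strictly worse.

Min total: 216 min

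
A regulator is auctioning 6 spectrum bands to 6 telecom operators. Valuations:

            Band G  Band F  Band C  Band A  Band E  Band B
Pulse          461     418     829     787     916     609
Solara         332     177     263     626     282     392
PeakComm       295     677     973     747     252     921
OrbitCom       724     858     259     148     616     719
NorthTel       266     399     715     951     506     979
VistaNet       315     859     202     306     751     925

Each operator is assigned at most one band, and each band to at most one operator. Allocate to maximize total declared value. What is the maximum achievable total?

Maximum total: $5077M

Treat this as an assignment problem: match each operator to one band.
Optimal: Pulse→Band E ($916M), Solara→Band A ($626M), PeakComm→Band C ($973M), OrbitCom→Band G ($724M), NorthTel→Band B ($979M), VistaNet→Band F ($859M) — total 916+626+973+724+979+859 = $5077M.
Row-greedy (each operator in turn takes its best remaining band) gives $4667M, worse by 410.
Every other assignment is strictly worse.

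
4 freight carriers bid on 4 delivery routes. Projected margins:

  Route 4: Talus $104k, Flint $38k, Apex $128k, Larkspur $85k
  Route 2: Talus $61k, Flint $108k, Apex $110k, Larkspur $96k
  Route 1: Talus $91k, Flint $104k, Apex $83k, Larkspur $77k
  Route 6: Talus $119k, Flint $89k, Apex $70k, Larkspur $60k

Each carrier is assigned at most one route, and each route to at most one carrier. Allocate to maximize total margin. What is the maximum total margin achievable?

Optimal: Talus→Route 6 ($119k), Flint→Route 1 ($104k), Apex→Route 4 ($128k), Larkspur→Route 2 ($96k) — total 119+104+128+96 = $447k.
Column-greedy (each route in turn goes to its best remaining carrier) gives $387k, worse by 60.

Max total: $447k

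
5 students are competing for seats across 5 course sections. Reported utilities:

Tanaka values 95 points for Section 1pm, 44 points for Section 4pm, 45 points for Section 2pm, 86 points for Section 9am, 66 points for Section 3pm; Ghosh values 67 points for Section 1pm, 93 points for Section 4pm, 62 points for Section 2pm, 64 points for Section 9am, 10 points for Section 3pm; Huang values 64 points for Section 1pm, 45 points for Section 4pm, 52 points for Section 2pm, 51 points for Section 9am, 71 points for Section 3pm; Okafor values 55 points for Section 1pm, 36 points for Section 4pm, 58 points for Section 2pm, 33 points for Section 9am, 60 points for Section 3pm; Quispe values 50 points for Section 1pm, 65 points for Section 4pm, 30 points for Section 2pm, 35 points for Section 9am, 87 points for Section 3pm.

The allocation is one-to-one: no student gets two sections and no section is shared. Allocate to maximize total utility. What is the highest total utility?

Maximum total: 388 points

Optimal: Tanaka→Section 9am (86 points), Ghosh→Section 4pm (93 points), Huang→Section 1pm (64 points), Okafor→Section 2pm (58 points), Quispe→Section 3pm (87 points) — total 86+93+64+58+87 = 388 points.
Column-greedy (each section in turn goes to its best remaining student) gives 384 points, worse by 4.
Next-best assignment: Tanaka→Section 1pm, Ghosh→Section 4pm, Huang→Section 9am, Okafor→Section 2pm, Quispe→Section 3pm = 384 points.
Every other assignment is strictly worse.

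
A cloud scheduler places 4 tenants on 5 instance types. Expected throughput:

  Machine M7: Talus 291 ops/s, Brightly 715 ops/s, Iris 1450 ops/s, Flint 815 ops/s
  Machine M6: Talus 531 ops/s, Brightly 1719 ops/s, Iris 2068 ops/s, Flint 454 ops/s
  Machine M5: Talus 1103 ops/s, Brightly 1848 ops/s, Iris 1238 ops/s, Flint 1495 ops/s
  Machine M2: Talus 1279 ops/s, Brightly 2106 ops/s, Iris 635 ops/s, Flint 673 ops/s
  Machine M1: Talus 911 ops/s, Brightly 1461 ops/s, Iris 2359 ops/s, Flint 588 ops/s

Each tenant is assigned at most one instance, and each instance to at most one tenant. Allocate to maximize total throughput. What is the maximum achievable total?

Treat this as an assignment problem: match each tenant to one instance.
Optimal: Talus→Machine M2 (1279 ops/s), Brightly→Machine M6 (1719 ops/s), Iris→Machine M1 (2359 ops/s), Flint→Machine M5 (1495 ops/s) — total 1279+1719+2359+1495 = 6852 ops/s.
Row-greedy (each tenant in turn takes its best remaining instance) gives 6301 ops/s, worse by 551.
Next-best assignment: Talus→Machine M1, Brightly→Machine M2, Iris→Machine M6, Flint→Machine M5 = 6580 ops/s.
Swapping Iris↔Talus (Iris→Machine M2 635 ops/s, Talus→Machine M1 911 ops/s) loses 2092.
Every other assignment is strictly worse.

Maximum total: 6852 ops/s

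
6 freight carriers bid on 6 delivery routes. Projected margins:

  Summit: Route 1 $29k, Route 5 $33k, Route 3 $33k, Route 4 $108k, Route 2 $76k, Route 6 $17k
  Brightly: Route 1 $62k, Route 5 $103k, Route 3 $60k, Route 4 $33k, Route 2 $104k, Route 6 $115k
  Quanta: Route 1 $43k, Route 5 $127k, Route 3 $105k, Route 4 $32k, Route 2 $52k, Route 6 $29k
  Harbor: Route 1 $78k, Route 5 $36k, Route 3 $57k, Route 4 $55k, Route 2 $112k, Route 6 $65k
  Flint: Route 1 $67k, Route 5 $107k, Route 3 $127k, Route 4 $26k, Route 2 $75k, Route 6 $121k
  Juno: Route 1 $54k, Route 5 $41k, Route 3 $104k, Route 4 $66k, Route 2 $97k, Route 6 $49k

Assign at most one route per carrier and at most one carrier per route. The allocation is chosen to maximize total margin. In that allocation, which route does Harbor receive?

Harbor receives Route 1.

This is a one-to-one assignment (maximum-weight bipartite matching).
Optimal: Summit→Route 4 ($108k), Brightly→Route 6 ($115k), Quanta→Route 5 ($127k), Harbor→Route 1 ($78k), Flint→Route 3 ($127k), Juno→Route 2 ($97k) — total 108+115+127+78+127+97 = $652k.
Row-greedy (each carrier in turn takes its best remaining route) gives $643k, worse by 9.
Next-best assignment: Summit→Route 4, Brightly→Route 6, Quanta→Route 5, Harbor→Route 2, Flint→Route 3, Juno→Route 1 = $643k.
Every other assignment is strictly worse.
Harbor's own top route is Route 2 ($112k), but forcing Harbor→Route 2 and reassigning the rest optimally gives only $643k — worse by 9.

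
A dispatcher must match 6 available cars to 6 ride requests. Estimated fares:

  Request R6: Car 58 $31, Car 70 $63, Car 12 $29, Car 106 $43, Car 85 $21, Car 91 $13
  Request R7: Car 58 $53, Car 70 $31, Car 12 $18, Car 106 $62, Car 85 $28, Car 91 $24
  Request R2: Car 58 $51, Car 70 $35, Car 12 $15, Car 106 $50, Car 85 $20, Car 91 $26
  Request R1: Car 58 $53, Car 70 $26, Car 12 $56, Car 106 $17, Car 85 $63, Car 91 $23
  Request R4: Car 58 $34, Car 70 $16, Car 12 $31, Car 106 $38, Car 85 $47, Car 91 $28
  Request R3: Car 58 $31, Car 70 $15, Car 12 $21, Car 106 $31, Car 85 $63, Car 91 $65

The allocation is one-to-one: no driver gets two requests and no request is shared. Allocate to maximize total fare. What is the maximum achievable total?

Max total: $344

Optimal: Car 58→Request R2 ($51), Car 70→Request R6 ($63), Car 12→Request R1 ($56), Car 106→Request R7 ($62), Car 85→Request R4 ($47), Car 91→Request R3 ($65) — total 51+63+56+62+47+65 = $344.
Row-greedy (each driver in turn takes its best remaining request) gives $313, worse by 31.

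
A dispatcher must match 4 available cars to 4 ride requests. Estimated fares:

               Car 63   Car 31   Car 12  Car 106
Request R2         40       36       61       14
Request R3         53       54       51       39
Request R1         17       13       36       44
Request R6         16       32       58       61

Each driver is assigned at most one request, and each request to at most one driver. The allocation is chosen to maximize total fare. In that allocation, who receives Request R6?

Car 12 receives Request R6.

Optimal: Car 63→Request R2 ($40), Car 31→Request R3 ($54), Car 12→Request R6 ($58), Car 106→Request R1 ($44) — total 40+54+58+44 = $196.
Car 12's own top request is Request R2 ($61), but forcing Car 12→Request R2 and reassigning the rest optimally gives only $193 — worse by 3.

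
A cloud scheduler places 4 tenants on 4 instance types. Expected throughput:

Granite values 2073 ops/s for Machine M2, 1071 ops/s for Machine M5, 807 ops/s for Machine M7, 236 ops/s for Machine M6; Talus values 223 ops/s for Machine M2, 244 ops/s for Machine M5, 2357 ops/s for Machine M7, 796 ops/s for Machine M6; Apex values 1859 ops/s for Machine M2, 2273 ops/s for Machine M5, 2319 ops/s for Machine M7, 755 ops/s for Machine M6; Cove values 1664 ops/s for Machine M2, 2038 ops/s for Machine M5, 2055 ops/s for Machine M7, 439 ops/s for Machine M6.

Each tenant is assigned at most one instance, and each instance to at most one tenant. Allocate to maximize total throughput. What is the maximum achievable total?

This is the linear assignment problem.
Optimal: Granite→Machine M2 (2073 ops/s), Talus→Machine M6 (796 ops/s), Apex→Machine M7 (2319 ops/s), Cove→Machine M5 (2038 ops/s) — total 2073+796+2319+2038 = 7226 ops/s.
Column-greedy (each instance in turn goes to its best remaining tenant) gives 7142 ops/s, worse by 84.

Maximum total: 7226 ops/s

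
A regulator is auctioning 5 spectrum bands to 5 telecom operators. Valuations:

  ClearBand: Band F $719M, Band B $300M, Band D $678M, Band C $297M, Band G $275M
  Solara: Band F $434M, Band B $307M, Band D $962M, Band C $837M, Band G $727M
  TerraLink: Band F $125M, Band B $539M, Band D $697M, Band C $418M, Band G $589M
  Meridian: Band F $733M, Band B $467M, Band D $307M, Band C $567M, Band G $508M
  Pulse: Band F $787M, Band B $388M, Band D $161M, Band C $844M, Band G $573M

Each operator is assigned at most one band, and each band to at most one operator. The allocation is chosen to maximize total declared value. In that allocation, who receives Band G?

TerraLink receives Band G.

Treat this as an assignment problem: match each operator to one band.
Optimal: ClearBand→Band F ($719M), Solara→Band D ($962M), TerraLink→Band G ($589M), Meridian→Band B ($467M), Pulse→Band C ($844M) — total 719+962+589+467+844 = $3581M.
Column-greedy (each band in turn goes to its best remaining operator) gives $3130M, worse by 451.
Next-best assignment: ClearBand→Band F, Solara→Band D, TerraLink→Band B, Meridian→Band G, Pulse→Band C = $3572M.
No other one-to-one assignment exceeds $3581M.
TerraLink's own top band is Band D ($697M), but forcing TerraLink→Band D and reassigning the rest optimally gives only $3454M — worse by 127.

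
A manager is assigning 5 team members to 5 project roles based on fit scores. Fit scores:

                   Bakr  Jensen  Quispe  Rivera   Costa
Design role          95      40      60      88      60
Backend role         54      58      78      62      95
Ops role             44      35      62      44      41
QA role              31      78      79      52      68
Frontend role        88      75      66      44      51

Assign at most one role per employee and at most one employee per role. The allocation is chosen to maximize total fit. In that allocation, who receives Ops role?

Quispe receives Ops role.

Optimal: Bakr→Frontend role (88 pts), Jensen→QA role (78 pts), Quispe→Ops role (62 pts), Rivera→Design role (88 pts), Costa→Backend role (95 pts) — total 88+78+62+88+95 = 411 pts.
Max-entry greedy (repeatedly take the single best remaining cell) gives 388 pts, worse by 23.
Swapping Costa↔Rivera (Costa→Design role 60 pts, Rivera→Backend role 62 pts) loses 61.
Quispe's own top role is QA role (79 pts), but forcing Quispe→QA role and reassigning the rest optimally gives only 388 pts — worse by 23.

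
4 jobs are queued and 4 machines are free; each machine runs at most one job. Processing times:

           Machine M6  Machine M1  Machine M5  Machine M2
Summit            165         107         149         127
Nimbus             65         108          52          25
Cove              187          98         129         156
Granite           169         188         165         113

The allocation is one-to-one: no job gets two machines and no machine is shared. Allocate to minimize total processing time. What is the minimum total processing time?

Optimal: Summit→Machine M1 (107 min), Nimbus→Machine M6 (65 min), Cove→Machine M5 (129 min), Granite→Machine M2 (113 min) — total 107+65+129+113 = 414 min.
Every other assignment is strictly worse.

Minimum total: 414 min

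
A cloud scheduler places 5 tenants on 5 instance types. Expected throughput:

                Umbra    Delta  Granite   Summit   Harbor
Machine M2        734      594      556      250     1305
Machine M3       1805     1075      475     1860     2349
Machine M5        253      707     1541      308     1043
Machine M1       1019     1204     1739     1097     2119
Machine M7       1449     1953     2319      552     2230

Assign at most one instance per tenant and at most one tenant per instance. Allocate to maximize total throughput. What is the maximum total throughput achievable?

Treat this as an assignment problem: match each tenant to one instance.
Optimal: Umbra→Machine M2 (734 ops/s), Delta→Machine M7 (1953 ops/s), Granite→Machine M5 (1541 ops/s), Summit→Machine M3 (1860 ops/s), Harbor→Machine M1 (2119 ops/s) — total 734+1953+1541+1860+2119 = 8207 ops/s.
Column-greedy (each instance in turn goes to its best remaining tenant) gives 7359 ops/s, worse by 848.

Max total: 8207 ops/s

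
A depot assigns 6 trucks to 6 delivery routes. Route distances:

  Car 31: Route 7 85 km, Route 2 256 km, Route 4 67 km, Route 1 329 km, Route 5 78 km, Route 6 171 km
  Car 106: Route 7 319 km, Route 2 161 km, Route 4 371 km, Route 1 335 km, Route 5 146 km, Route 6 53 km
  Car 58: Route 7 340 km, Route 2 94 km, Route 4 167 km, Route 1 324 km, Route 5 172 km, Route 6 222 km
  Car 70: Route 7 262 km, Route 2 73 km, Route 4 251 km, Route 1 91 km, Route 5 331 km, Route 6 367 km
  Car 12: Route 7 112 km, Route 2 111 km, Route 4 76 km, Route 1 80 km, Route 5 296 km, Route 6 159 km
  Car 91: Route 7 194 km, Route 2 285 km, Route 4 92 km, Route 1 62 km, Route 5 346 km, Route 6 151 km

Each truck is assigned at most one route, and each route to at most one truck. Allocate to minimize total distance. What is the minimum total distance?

Optimal: Car 31→Route 5 (78 km), Car 106→Route 6 (53 km), Car 58→Route 2 (94 km), Car 70→Route 1 (91 km), Car 12→Route 7 (112 km), Car 91→Route 4 (92 km) — total 78+53+94+91+112+92 = 520 km.
Min-entry greedy (repeatedly take the single cheapest remaining cell) gives 539 km, worse by 19.
Next-best assignment: Car 31→Route 7, Car 106→Route 6, Car 58→Route 5, Car 70→Route 2, Car 12→Route 4, Car 91→Route 1 = 521 km.
Swapping Car 91↔Car 70 (Car 91→Route 1 62 km, Car 70→Route 4 251 km) adds 130.

Minimum total: 520 km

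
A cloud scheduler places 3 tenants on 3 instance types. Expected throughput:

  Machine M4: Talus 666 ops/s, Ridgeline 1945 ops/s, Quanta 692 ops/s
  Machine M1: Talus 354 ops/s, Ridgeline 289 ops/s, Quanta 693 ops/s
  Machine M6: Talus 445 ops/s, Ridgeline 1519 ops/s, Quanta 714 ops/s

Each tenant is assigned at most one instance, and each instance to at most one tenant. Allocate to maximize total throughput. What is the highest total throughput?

Optimal: Talus→Machine M6 (445 ops/s), Ridgeline→Machine M4 (1945 ops/s), Quanta→Machine M1 (693 ops/s) — total 445+1945+693 = 3083 ops/s.
Row-greedy (each tenant in turn takes its best remaining instance) gives 2878 ops/s, worse by 205.
Swapping Ridgeline↔Quanta (Ridgeline→Machine M1 289 ops/s, Quanta→Machine M4 692 ops/s) loses 1657.
Checked against all permutations: 3083 ops/s is optimal.

Max total: 3083 ops/s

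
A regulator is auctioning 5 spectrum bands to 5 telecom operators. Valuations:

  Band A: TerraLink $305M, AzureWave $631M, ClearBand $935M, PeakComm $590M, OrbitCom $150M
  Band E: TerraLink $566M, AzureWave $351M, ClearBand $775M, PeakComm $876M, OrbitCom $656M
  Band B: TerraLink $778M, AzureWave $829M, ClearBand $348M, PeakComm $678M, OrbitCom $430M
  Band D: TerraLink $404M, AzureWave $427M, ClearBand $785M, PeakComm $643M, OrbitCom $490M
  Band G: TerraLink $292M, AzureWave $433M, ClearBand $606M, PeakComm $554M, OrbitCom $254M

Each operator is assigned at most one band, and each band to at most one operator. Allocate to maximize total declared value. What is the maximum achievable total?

Optimal: TerraLink→Band B ($778M), AzureWave→Band G ($433M), ClearBand→Band A ($935M), PeakComm→Band E ($876M), OrbitCom→Band D ($490M) — total 778+433+935+876+490 = $3512M.
Row-greedy (each operator in turn takes its best remaining band) gives $3324M, worse by 188.
Next-best assignment: TerraLink→Band B, AzureWave→Band G, ClearBand→Band A, PeakComm→Band D, OrbitCom→Band E = $3445M.

Maximum total: $3512M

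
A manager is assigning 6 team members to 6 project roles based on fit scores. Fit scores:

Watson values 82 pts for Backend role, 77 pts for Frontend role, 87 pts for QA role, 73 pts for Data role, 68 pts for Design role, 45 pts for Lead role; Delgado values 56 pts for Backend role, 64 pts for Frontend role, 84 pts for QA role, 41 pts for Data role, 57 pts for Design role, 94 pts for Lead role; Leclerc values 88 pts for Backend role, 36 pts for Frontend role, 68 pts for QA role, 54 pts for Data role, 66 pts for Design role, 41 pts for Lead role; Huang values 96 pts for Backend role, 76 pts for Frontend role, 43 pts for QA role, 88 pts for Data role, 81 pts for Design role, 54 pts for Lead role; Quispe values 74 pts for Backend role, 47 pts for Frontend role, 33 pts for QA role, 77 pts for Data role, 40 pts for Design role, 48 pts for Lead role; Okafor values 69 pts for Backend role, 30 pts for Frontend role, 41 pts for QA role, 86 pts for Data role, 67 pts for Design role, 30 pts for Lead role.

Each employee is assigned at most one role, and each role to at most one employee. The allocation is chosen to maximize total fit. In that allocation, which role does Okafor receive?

Treat this as an assignment problem: match each employee to one role.
Optimal: Watson→QA role (87 pts), Delgado→Lead role (94 pts), Leclerc→Backend role (88 pts), Huang→Frontend role (76 pts), Quispe→Data role (77 pts), Okafor→Design role (67 pts) — total 87+94+88+76+77+67 = 489 pts.
Checked against all permutations: 489 pts is optimal.
Okafor's own top role is Data role (86 pts), but forcing Okafor→Data role and reassigning the rest optimally gives only 483 pts — worse by 6.

Okafor receives Design role.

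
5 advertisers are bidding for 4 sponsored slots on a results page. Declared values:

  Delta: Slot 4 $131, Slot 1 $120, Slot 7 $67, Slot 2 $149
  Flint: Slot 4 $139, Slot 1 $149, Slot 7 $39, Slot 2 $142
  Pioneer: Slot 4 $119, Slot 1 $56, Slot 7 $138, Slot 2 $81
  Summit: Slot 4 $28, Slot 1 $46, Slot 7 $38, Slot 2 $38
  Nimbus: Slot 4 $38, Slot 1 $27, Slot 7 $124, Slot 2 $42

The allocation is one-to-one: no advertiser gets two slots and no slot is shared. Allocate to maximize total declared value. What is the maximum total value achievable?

Max total: $541

Optimal: Pioneer→Slot 4 ($119), Flint→Slot 1 ($149), Nimbus→Slot 7 ($124), Delta→Slot 2 ($149) — total 119+149+124+149 = $541.
Column-greedy (each slot in turn goes to its best remaining advertiser) gives $439, worse by 102.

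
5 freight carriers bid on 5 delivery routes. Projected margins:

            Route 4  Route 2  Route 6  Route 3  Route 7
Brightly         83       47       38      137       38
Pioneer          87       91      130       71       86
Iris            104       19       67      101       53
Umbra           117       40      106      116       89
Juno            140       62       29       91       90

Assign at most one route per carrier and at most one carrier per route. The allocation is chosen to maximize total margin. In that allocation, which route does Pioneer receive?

Pioneer receives Route 2.

Treat this as an assignment problem: match each carrier to one route.
Optimal: Brightly→Route 3 ($137k), Pioneer→Route 2 ($91k), Iris→Route 4 ($104k), Umbra→Route 6 ($106k), Juno→Route 7 ($90k) — total 137+91+104+106+90 = $528k.
Row-greedy (each carrier in turn takes its best remaining route) gives $522k, worse by 6.
Swapping Juno↔Umbra (Juno→Route 6 $29k, Umbra→Route 7 $89k) loses 78.
Pioneer's own top route is Route 6 ($130k), but forcing Pioneer→Route 6 and reassigning the rest optimally gives only $522k — worse by 6.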